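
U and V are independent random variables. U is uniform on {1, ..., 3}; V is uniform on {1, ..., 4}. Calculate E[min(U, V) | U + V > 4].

Outcomes with U + V > 4: (1,4), (2,3), (2,4), (3,2), (3,3), (3,4), each with probability 1/12.
E[min(U, V) | U + V > 4] = (1 + 2 + 2 + 2 + 3 + 3) / 6 = 13/6.

13/6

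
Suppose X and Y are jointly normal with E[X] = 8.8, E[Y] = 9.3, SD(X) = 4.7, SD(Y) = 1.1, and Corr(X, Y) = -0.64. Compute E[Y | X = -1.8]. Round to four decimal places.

10.8877

For a bivariate normal, E[Y | X=x] = μ_Y + ρ·(σ_Y/σ_X)·(x − μ_X).
E[Y | X=-1.8] = 9.3 + (-0.64)·(1.1/4.7)·(-1.8 − (8.8)) = 9.3 + (-0.149787)·(-10.6) = 10.8877.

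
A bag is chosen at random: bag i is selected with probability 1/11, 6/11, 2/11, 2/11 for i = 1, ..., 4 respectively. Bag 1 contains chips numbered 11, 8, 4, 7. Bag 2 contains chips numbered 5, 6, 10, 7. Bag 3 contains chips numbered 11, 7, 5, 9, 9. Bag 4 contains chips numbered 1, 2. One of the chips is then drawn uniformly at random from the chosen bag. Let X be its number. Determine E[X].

E[X | bag 1] = (11+8+4+7)/4 = 15/2.
E[X | bag 2] = (5+6+10+7)/4 = 7.
E[X | bag 3] = (11+7+5+9+9)/5 = 41/5.
E[X | bag 4] = (1+2)/2 = 3/2.
E[X] = (1/11)·(15/2) + (6/11)·(7) + (2/11)·(41/5) + (2/11)·(3/2) = 689/110.

689/110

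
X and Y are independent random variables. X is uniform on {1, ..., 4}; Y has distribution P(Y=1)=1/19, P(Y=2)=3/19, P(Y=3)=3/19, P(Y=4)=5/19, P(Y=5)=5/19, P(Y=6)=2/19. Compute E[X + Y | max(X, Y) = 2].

P(max(X, Y) = 2) = 7/76.
Summing (X+Y)·P(x,y) over outcomes with max(X, Y) = 2 gives 6/19.
E[X + Y | max(X, Y) = 2] = (6/19) / (7/76) = 24/7.

24/7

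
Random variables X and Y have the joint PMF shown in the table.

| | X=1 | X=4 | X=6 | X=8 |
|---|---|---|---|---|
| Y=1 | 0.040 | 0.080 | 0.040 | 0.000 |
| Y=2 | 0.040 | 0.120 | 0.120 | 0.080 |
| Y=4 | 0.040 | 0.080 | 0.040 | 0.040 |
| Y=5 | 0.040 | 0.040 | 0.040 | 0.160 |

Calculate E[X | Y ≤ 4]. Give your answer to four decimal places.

P(Y ≤ 4) = 0.720.
Summing X·P(X=x,Y=y) over the conditioning event gives 3.400.
E[X | Y ≤ 4] = (3.400) / (0.720) = 4.7222.

4.7222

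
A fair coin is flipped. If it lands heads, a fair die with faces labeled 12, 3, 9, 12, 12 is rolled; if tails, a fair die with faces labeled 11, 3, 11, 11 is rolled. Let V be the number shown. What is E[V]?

93/10

E[V | heads] = (12+3+9+12+12)/5 = 48/5.
E[V | tails] = (11+3+11+11)/4 = 9.
By the law of total expectation,
E[V] = (1/2)·(48/5) + (1/2)·(9) = 93/10.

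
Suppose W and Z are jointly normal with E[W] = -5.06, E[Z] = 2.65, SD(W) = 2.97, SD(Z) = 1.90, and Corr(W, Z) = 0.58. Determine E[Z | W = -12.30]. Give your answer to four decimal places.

-0.0364

E[Z | W=x] = μ_Z + ρ(σ_Z/σ_W)(x − μ_W) for jointly normal variables.
E[Z | W=-12.30] = 2.65 + (0.58)·(1.90/2.97)·(-12.30 − (-5.06)) = 2.65 + (0.371044)·(-7.24) = -0.0364.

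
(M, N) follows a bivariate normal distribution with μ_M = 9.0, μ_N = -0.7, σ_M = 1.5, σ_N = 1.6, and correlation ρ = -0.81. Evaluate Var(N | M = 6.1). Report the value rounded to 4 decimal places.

Var(N | M=x) = (1 − ρ²)·σ_N².
Var(N | M=6.1) = (1.6)²·(1 − (-0.81)²) = 2.56·0.3439 = 0.8804.

0.8804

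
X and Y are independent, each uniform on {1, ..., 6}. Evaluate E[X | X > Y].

P(X > Y) = 5/12.
Summing X·P(x,y) over outcomes with X > Y gives 35/18.
E[X | X > Y] = (35/18) / (5/12) = 14/3.

14/3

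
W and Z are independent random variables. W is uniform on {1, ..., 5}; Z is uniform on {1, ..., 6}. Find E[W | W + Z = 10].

9/2

P(W + Z = 10) = 1/15.
Summing W·P(x,y) over outcomes with W + Z = 10 gives 3/10.
E[W | W + Z = 10] = (3/10) / (1/15) = 9/2.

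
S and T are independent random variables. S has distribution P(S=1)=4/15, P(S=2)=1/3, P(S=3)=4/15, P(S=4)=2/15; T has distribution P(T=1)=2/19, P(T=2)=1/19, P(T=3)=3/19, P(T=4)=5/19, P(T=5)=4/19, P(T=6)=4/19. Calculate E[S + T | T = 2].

P(T = 2) = 1/19.
Summing (S+T)·P(x,y) over outcomes with T = 2 gives 64/285.
E[S + T | T = 2] = (64/285) / (1/19) = 64/15.

64/15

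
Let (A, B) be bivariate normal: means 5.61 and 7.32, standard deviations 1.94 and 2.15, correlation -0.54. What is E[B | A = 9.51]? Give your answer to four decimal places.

4.9860

The regression of B on A has slope ρ·σ_B/σ_A and passes through (μ_A, μ_B).
E[B | A=9.51] = 7.32 + (-0.54)·(2.15/1.94)·(9.51 − (5.61)) = 7.32 + (-0.59845)·(3.9) = 4.9860.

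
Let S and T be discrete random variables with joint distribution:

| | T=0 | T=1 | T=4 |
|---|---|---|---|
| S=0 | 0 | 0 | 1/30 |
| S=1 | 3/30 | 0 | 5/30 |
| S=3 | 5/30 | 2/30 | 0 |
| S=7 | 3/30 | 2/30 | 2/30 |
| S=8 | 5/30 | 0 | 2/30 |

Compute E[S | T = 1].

5

P(T = 1) = 2/15.
Σ S·P over the event = 3·(2/30) + 7·(2/30) = 2/3.
E[S | T = 1] = (2/3) / (2/15) = 5.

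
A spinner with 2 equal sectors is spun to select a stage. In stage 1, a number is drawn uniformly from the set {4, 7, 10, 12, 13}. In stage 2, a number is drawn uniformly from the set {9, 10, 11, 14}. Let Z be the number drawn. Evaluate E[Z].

101/10

E[Z | stage 1] = (4+7+10+12+13)/5 = 46/5.
E[Z | stage 2] = (9+10+11+14)/4 = 11.
By the law of total expectation,
E[Z] = (1/2)·(46/5) + (1/2)·(11) = 101/10.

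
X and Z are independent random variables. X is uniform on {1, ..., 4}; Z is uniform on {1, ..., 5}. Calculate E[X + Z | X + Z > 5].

P(X + Z > 5) = 1/2.
Summing (X+Z)·P(x,y) over outcomes with X + Z > 5 gives 7/2.
E[X + Z | X + Z > 5] = (7/2) / (1/2) = 7.

7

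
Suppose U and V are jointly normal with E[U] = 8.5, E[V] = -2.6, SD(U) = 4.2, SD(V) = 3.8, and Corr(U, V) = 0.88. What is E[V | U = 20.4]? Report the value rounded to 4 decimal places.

6.8747

The regression of V on U has slope ρ·σ_V/σ_U and passes through (μ_U, μ_V).
E[V | U=20.4] = -2.6 + (0.88)·(3.8/4.2)·(20.4 − (8.5)) = -2.6 + (0.79619)·(11.9) = 6.8747.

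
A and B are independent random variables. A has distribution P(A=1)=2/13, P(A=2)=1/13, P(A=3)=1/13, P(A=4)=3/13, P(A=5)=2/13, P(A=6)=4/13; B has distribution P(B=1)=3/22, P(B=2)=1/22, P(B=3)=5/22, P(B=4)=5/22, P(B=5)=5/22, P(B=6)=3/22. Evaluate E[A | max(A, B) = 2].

P(max(A, B) = 2) = 3/143.
Summing A·P(x,y) over outcomes with max(A, B) = 2 gives 5/143.
E[A | max(A, B) = 2] = (5/143) / (3/143) = 5/3.

5/3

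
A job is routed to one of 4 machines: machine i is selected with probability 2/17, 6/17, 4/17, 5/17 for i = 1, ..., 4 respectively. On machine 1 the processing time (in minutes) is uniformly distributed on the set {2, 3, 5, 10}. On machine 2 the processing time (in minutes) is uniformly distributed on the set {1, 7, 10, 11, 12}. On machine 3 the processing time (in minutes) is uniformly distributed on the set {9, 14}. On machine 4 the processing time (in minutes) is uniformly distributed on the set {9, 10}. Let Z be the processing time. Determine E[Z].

1527/170

E[Z | machine 1] = (2+3+5+10)/4 = 5.
E[Z | machine 2] = (1+7+10+11+12)/5 = 41/5.
E[Z | machine 3] = (9+14)/2 = 23/2.
E[Z | machine 4] = (9+10)/2 = 19/2.
E[Z] = (2/17)·(5) + (6/17)·(41/5) + (4/17)·(23/2) + (5/17)·(19/2) = 1527/170.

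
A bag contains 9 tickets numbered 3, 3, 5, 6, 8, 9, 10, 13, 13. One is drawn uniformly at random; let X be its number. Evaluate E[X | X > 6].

53/5

P(X > 6) = 5/9.
Σ over the event: 8·1/9 + 9·1/9 + 10·1/9 + 13·2/9 = 53/9.
E[X | X > 6] = (53/9) / (5/9) = 53/5.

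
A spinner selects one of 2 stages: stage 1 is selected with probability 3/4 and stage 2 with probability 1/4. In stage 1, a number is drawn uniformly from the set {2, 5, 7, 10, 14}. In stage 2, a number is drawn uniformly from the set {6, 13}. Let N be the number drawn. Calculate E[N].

E[N | stage 1] = (2+5+7+10+14)/5 = 38/5.
E[N | stage 2] = (6+13)/2 = 19/2.
E[N] = (3/4)·(38/5) + (1/4)·(19/2) = 323/40.

323/40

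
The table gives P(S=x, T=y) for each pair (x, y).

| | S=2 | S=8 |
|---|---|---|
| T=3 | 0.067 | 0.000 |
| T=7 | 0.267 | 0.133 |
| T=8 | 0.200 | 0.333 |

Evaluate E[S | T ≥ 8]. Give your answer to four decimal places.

P(T ≥ 8) = 0.533.
Σ S·P over the event = 2·(0.200) + 8·(0.333) = 3.064.
E[S | T ≥ 8] = (3.064) / (0.533) = 5.7486.

5.7486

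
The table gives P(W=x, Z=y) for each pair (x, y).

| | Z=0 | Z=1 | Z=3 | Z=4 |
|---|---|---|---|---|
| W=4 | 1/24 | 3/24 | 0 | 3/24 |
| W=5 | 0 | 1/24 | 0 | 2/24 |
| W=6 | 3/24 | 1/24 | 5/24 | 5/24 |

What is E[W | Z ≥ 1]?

P(Z ≥ 1) = 5/6.
Σ W·P over the event = 4·(3/24) + 4·(3/24) + 5·(1/24) + 5·(2/24) + 6·(1/24) + 6·(5/24) + 6·(5/24) = 35/8.
E[W | Z ≥ 1] = (35/8) / (5/6) = 21/4.

21/4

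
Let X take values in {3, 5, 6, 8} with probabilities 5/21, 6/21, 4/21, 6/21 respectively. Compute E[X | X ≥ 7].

8

P(X ≥ 7) = 2/7.
Σ over the event: 8·2/7 = 16/7.
E[X | X ≥ 7] = (16/7) / (2/7) = 8.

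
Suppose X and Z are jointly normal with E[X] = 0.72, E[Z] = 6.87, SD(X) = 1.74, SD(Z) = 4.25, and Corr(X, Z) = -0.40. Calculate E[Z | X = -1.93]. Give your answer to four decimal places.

9.4591

E[Z | X=x] = μ_Z + ρ(σ_Z/σ_X)(x − μ_X) for jointly normal variables.
E[Z | X=-1.93] = 6.87 + (-0.40)·(4.25/1.74)·(-1.93 − (0.72)) = 6.87 + (-0.97701)·(-2.65) = 9.4591.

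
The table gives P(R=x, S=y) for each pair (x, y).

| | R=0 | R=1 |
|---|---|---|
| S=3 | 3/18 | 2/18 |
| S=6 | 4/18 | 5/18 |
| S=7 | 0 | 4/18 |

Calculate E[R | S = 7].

P(S = 7) = 2/9.
Summing R·P(R=x,S=y) over the conditioning event gives 2/9.
E[R | S = 7] = (2/9) / (2/9) = 1.

1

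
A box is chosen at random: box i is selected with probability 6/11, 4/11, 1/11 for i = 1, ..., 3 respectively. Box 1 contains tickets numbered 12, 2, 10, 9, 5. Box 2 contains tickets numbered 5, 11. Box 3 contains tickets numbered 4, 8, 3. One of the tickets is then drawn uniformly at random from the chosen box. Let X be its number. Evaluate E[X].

E[X | box 1] = (12+2+10+9+5)/5 = 38/5.
E[X | box 2] = (5+11)/2 = 8.
E[X | box 3] = (4+8+3)/3 = 5.
By the law of total expectation,
E[X] = (6/11)·(38/5) + (4/11)·(8) + (1/11)·(5) = 413/55.

413/55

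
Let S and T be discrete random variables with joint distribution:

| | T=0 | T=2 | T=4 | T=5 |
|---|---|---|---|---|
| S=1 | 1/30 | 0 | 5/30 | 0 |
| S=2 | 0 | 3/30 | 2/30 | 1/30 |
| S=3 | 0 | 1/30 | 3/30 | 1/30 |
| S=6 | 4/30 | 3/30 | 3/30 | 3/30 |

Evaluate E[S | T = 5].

23/5

P(T = 5) = 1/6.
Σ S·P over the event = 2·(1/30) + 3·(1/30) + 6·(3/30) = 23/30.
E[S | T = 5] = (23/30) / (1/6) = 23/5.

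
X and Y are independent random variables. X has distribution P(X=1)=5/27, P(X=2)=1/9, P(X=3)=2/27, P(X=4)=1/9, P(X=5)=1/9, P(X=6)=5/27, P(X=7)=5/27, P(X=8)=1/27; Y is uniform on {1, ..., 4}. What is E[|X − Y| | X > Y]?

239/72

P(X > Y) = 2/3.
Summing |X−Y|·P(x,y) over outcomes with X > Y gives 239/108.
E[|X − Y| | X > Y] = (239/108) / (2/3) = 239/72.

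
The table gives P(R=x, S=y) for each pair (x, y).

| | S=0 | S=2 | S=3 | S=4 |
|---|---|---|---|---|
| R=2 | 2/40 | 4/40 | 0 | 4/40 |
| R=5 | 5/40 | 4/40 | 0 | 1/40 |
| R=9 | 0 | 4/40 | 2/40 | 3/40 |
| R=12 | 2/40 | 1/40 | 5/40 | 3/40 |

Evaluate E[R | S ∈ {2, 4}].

19/3

P(S ∈ {2, 4}) = 3/5.
Summing R·P(R=x,S=y) over the conditioning event gives 19/5.
E[R | S ∈ {2, 4}] = (19/5) / (3/5) = 19/3.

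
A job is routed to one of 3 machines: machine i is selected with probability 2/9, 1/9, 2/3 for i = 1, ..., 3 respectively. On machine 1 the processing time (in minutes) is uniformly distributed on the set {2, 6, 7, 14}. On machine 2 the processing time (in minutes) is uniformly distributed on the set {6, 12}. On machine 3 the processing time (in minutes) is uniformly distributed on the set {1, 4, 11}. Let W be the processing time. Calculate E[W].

37/6

E[W | machine 1] = (2+6+7+14)/4 = 29/4.
E[W | machine 2] = (6+12)/2 = 9.
E[W | machine 3] = (1+4+11)/3 = 16/3.
By the law of total expectation,
E[W] = (2/9)·(29/4) + (1/9)·(9) + (2/3)·(16/3) = 37/6.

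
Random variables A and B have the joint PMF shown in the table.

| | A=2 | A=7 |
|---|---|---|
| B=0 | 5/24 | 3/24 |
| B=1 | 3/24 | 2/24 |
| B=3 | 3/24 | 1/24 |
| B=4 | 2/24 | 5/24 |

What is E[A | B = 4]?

P(B = 4) = 7/24.
Σ A·P over the event = 2·(2/24) + 7·(5/24) = 13/8.
E[A | B = 4] = (13/8) / (7/24) = 39/7.

39/7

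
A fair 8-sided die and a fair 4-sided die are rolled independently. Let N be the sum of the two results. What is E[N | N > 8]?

10

P(N > 8) = 5/16.
Σ over the event: 9·1/8 + 10·3/32 + 11·1/16 + 12·1/32 = 25/8.
E[N | N > 8] = (25/8) / (5/16) = 10.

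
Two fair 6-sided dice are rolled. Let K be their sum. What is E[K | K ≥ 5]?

116/15

P(K ≥ 5) = 5/6.
Σ over the event: 5·1/9 + 6·5/36 + 7·1/6 + 8·5/36 + 9·1/9 + 10·1/12 + 11·1/18 + 12·1/36 = 58/9.
E[K | K ≥ 5] = (58/9) / (5/6) = 116/15.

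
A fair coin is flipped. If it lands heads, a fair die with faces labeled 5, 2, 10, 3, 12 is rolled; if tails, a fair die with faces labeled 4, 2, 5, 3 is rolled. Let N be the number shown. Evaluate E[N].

99/20

E[N | heads] = (5+2+10+3+12)/5 = 32/5.
E[N | tails] = (4+2+5+3)/4 = 7/2.
E[N] = (1/2)·(32/5) + (1/2)·(7/2) = 99/20.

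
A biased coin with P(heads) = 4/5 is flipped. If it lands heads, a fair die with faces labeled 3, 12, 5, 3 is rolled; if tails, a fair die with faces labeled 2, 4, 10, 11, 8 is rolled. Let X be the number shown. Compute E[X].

E[X | heads] = (3+12+5+3)/4 = 23/4.
E[X | tails] = (2+4+10+11+8)/5 = 7.
By the law of total expectation,
E[X] = (4/5)·(23/4) + (1/5)·(7) = 6.

6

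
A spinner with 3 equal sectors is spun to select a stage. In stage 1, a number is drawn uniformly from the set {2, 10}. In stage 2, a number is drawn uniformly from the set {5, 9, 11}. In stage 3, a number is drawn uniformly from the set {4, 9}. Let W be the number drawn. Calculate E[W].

E[W | stage 1] = (2+10)/2 = 6.
E[W | stage 2] = (5+9+11)/3 = 25/3.
E[W | stage 3] = (4+9)/2 = 13/2.
E[W] = (1/3)·(6) + (1/3)·(25/3) + (1/3)·(13/2) = 125/18.

125/18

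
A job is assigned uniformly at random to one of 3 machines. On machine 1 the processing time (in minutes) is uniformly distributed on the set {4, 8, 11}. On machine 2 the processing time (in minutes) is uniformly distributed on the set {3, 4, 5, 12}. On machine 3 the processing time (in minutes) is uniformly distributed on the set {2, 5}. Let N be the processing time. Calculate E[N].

E[N | machine 1] = (4+8+11)/3 = 23/3.
E[N | machine 2] = (3+4+5+12)/4 = 6.
E[N | machine 3] = (2+5)/2 = 7/2.
E[N] = (1/3)·(23/3) + (1/3)·(6) + (1/3)·(7/2) = 103/18.

103/18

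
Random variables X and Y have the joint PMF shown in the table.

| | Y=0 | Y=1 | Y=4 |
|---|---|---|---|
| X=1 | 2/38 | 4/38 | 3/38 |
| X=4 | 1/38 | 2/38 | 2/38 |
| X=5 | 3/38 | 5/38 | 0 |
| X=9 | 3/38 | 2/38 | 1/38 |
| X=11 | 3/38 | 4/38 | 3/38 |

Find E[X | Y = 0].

P(Y = 0) = 6/19.
Summing X·P(X=x,Y=y) over the conditioning event gives 81/38.
E[X | Y = 0] = (81/38) / (6/19) = 27/4.

27/4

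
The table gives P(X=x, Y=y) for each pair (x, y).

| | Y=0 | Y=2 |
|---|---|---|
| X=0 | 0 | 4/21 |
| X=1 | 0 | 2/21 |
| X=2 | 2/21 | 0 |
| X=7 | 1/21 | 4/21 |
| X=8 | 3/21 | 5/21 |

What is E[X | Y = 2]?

14/3

P(Y = 2) = 5/7.
Σ X·P over the event = 0·(4/21) + 1·(2/21) + 7·(4/21) + 8·(5/21) = 10/3.
E[X | Y = 2] = (10/3) / (5/7) = 14/3.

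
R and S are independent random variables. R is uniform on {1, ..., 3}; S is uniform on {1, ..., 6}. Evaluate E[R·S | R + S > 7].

Outcomes with R + S > 7: (2,6), (3,5), (3,6), each with probability 1/18.
E[R·S | R + S > 7] = (12 + 15 + 18) / 3 = 15.

15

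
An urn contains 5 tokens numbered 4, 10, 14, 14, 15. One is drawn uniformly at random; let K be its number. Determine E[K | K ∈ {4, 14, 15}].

47/4

P(K ∈ {4, 14, 15}) = 4/5.
Σ over the event: 4·1/5 + 14·2/5 + 15·1/5 = 47/5.
E[K | K ∈ {4, 14, 15}] = (47/5) / (4/5) = 47/4.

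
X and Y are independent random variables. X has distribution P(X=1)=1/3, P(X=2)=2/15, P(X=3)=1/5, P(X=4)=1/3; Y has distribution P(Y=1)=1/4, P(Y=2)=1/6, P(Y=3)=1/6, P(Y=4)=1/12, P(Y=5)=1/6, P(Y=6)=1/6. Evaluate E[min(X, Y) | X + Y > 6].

P(X + Y > 6) = 17/45.
Summing min(X,Y)·P(x,y) over outcomes with X + Y > 6 gives 67/60.
E[min(X, Y) | X + Y > 6] = (67/60) / (17/45) = 201/68.

201/68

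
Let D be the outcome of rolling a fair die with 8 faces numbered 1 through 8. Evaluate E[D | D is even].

Given D is even, D is equally likely to be any of {2, 4, 6, 8}.
E[D | D is even] = (2 + 4 + 6 + 8) / 4 = 5.

5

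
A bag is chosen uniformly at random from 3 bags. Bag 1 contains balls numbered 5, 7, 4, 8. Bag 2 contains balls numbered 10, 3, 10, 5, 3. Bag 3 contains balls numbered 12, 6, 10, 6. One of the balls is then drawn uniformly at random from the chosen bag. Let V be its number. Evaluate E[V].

69/10

E[V | bag 1] = (5+7+4+8)/4 = 6.
E[V | bag 2] = (10+3+10+5+3)/5 = 31/5.
E[V | bag 3] = (12+6+10+6)/4 = 17/2.
E[V] = (1/3)·(6) + (1/3)·(31/5) + (1/3)·(17/2) = 69/10.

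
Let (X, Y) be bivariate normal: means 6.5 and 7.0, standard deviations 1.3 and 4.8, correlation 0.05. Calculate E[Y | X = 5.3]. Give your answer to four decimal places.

The regression of Y on X has slope ρ·σ_Y/σ_X and passes through (μ_X, μ_Y).
E[Y | X=5.3] = 7.0 + (0.05)·(4.8/1.3)·(5.3 − (6.5)) = 7.0 + (0.18462)·(-1.2) = 6.7785.

6.7785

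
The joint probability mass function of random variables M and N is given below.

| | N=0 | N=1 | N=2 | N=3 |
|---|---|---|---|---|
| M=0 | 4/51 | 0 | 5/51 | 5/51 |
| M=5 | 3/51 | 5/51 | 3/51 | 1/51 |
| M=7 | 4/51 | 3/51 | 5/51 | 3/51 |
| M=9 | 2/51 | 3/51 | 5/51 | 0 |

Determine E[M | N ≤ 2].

P(N ≤ 2) = 14/17.
Summing M·P(M=x,N=y) over the conditioning event gives 229/51.
E[M | N ≤ 2] = (229/51) / (14/17) = 229/42.

229/42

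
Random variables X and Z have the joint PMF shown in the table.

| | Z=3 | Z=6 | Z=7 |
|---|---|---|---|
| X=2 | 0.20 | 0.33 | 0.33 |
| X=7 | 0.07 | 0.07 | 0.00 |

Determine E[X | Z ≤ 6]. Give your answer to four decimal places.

3.0448

P(Z ≤ 6) = 0.67.
Σ X·P over the event = 2·(0.20) + 2·(0.33) + 7·(0.07) + 7·(0.07) = 2.04.
E[X | Z ≤ 6] = (2.04) / (0.67) = 3.0448.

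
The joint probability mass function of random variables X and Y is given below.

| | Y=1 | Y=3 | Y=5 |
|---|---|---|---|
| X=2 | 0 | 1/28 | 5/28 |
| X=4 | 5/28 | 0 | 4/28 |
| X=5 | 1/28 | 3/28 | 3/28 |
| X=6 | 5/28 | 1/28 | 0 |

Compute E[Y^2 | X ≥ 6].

7/3

P(X ≥ 6) = 3/14.
Σ Y^2·P over the event = 1·(5/28) + 9·(1/28) = 1/2.
E[Y^2 | X ≥ 6] = (1/2) / (3/14) = 7/3.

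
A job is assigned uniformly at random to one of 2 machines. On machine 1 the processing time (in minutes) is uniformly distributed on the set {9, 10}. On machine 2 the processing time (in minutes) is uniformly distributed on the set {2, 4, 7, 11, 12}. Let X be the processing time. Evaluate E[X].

167/20

E[X | machine 1] = (9+10)/2 = 19/2.
E[X | machine 2] = (2+4+7+11+12)/5 = 36/5.
E[X] = (1/2)·(19/2) + (1/2)·(36/5) = 167/20.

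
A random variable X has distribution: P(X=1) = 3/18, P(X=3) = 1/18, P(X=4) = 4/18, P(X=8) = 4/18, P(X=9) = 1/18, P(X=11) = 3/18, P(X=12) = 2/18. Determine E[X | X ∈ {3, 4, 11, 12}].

P(X ∈ {3, 4, 11, 12}) = 5/9.
Σ over the event: 3·1/18 + 4·2/9 + 11·1/6 + 12·1/9 = 38/9.
E[X | X ∈ {3, 4, 11, 12}] = (38/9) / (5/9) = 38/5.

38/5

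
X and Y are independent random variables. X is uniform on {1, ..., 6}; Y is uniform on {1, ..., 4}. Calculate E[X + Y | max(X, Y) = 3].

24/5

Outcomes with max(X, Y) = 3: (1,3), (2,3), (3,1), (3,2), (3,3), each with probability 1/24.
E[X + Y | max(X, Y) = 3] = (4 + 5 + 4 + 5 + 6) / 5 = 24/5.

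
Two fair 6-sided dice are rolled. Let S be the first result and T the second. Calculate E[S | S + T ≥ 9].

5

P(S + T ≥ 9) = 5/18.
Summing S·P(x,y) over outcomes with S + T ≥ 9 gives 25/18.
E[S | S + T ≥ 9] = (25/18) / (5/18) = 5.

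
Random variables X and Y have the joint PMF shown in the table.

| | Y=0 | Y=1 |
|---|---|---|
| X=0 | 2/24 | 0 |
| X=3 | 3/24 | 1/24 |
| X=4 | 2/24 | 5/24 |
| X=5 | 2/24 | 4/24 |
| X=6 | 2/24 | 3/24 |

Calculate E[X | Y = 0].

39/11

P(Y = 0) = 11/24.
Σ X·P over the event = 0·(2/24) + 3·(3/24) + 4·(2/24) + 5·(2/24) + 6·(2/24) = 13/8.
E[X | Y = 0] = (13/8) / (11/24) = 39/11.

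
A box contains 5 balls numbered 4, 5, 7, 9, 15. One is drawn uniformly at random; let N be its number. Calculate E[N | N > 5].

31/3

P(N > 5) = 3/5.
Σ over the event: 7·1/5 + 9·1/5 + 15·1/5 = 31/5.
E[N | N > 5] = (31/5) / (3/5) = 31/3.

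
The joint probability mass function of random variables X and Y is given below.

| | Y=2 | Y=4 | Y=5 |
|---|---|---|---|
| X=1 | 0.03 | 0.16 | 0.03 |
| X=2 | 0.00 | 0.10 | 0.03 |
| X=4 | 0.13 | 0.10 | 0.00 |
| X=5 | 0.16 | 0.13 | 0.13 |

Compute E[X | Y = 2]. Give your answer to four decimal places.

P(Y = 2) = 0.32.
Σ X·P over the event = 1·(0.03) + 4·(0.13) + 5·(0.16) = 1.35.
E[X | Y = 2] = (1.35) / (0.32) = 4.2188.

4.2188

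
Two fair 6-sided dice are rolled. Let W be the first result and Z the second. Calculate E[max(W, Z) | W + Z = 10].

Outcomes with W + Z = 10: (4,6), (5,5), (6,4), each with probability 1/36.
E[max(W, Z) | W + Z = 10] = (6 + 5 + 6) / 3 = 17/3.

17/3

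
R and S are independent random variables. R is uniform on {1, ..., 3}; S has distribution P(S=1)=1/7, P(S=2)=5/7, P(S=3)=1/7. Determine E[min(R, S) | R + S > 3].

P(R + S > 3) = 2/3.
Summing min(R,S)·P(x,y) over outcomes with R + S > 3 gives 9/7.
E[min(R, S) | R + S > 3] = (9/7) / (2/3) = 27/14.

27/14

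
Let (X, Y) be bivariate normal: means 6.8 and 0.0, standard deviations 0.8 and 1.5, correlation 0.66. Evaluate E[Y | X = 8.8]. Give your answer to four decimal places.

2.4750

E[Y | X=x] = μ_Y + ρ(σ_Y/σ_X)(x − μ_X) for jointly normal variables.
E[Y | X=8.8] = 0.0 + (0.66)·(1.5/0.8)·(8.8 − (6.8)) = 0.0 + (1.2375)·(2) = 2.4750.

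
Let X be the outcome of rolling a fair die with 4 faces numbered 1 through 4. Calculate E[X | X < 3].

Given X < 3, X is equally likely to be any of {1, 2}.
E[X | X < 3] = (1 + 2) / 2 = 3/2.

3/2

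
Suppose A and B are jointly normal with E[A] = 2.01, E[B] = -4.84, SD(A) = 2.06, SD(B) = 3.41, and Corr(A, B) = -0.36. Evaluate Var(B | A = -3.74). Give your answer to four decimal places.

10.1211

Var(B | A=x) = (1 − ρ²)·σ_B².
Var(B | A=-3.74) = (3.41)²·(1 − (-0.36)²) = 11.6281·0.8704 = 10.1211.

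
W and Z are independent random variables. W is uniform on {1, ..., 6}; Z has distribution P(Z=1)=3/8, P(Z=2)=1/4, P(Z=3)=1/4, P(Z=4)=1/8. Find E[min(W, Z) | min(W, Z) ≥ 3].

P(min(W, Z) ≥ 3) = 1/4.
Summing min(W,Z)·P(x,y) over outcomes with min(W, Z) ≥ 3 gives 13/16.
E[min(W, Z) | min(W, Z) ≥ 3] = (13/16) / (1/4) = 13/4.

13/4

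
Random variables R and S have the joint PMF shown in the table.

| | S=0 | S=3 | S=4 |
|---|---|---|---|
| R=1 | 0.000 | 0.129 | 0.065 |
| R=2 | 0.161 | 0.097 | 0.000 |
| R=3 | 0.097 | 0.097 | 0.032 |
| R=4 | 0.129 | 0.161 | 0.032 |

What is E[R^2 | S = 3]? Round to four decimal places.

P(S = 3) = 0.484.
Summing R^2·P(R=x,S=y) over the conditioning event gives 3.966.
E[R^2 | S = 3] = (3.966) / (0.484) = 8.1942.

8.1942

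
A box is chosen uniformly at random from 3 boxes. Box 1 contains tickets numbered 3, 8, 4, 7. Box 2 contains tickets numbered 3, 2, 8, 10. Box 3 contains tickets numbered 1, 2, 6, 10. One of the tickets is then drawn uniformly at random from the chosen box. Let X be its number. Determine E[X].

E[X | box 1] = (3+8+4+7)/4 = 11/2.
E[X | box 2] = (3+2+8+10)/4 = 23/4.
E[X | box 3] = (1+2+6+10)/4 = 19/4.
E[X] = (1/3)·(11/2) + (1/3)·(23/4) + (1/3)·(19/4) = 16/3.

16/3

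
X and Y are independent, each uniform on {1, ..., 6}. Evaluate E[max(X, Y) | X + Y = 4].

P(X + Y = 4) = 1/12.
Summing max(X,Y)·P(x,y) over outcomes with X + Y = 4 gives 2/9.
E[max(X, Y) | X + Y = 4] = (2/9) / (1/12) = 8/3.

8/3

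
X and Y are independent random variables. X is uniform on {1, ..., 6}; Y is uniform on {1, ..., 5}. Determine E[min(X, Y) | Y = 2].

11/6

Outcomes with Y = 2: (1,2), (2,2), (3,2), (4,2), (5,2), (6,2), each with probability 1/30.
E[min(X, Y) | Y = 2] = (1 + 2 + 2 + 2 + 2 + 2) / 6 = 11/6.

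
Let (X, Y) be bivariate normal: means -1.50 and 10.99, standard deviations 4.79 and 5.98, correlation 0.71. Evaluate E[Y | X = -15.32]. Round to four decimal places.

The regression of Y on X has slope ρ·σ_Y/σ_X and passes through (μ_X, μ_Y).
E[Y | X=-15.32] = 10.99 + (0.71)·(5.98/4.79)·(-15.32 − (-1.50)) = 10.99 + (0.88639)·(-13.82) = -1.2599.

-1.2599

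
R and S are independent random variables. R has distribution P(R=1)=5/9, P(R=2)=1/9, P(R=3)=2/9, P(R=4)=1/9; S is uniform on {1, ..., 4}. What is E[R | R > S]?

13/4

P(R > S) = 2/9.
Summing R·P(x,y) over outcomes with R > S gives 13/18.
E[R | R > S] = (13/18) / (2/9) = 13/4.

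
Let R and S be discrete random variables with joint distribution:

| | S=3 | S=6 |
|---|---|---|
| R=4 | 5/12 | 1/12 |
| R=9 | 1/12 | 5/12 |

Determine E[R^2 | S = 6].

421/6

P(S = 6) = 1/2.
Σ R^2·P over the event = 16·(1/12) + 81·(5/12) = 421/12.
E[R^2 | S = 6] = (421/12) / (1/2) = 421/6.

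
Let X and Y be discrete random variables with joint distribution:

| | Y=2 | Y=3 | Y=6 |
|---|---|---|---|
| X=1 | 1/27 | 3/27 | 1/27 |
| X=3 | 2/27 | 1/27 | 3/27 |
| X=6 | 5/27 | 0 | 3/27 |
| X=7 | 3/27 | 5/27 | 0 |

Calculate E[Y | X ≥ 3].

P(X ≥ 3) = 22/27.
Summing Y·P(X=x,Y=y) over the conditioning event gives 74/27.
E[Y | X ≥ 3] = (74/27) / (22/27) = 37/11.

37/11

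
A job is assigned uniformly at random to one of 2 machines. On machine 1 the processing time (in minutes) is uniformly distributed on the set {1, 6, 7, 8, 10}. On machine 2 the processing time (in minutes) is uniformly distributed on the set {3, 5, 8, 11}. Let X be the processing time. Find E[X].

E[X | machine 1] = (1+6+7+8+10)/5 = 32/5.
E[X | machine 2] = (3+5+8+11)/4 = 27/4.
E[X] = (1/2)·(32/5) + (1/2)·(27/4) = 263/40.

263/40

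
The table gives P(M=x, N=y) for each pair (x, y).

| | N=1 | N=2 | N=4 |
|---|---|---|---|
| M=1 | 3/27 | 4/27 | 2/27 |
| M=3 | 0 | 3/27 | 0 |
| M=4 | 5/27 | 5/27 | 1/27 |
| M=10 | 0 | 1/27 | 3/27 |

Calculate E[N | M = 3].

P(M = 3) = 1/9.
Σ N·P over the event = 2·(3/27) = 2/9.
E[N | M = 3] = (2/9) / (1/9) = 2.

2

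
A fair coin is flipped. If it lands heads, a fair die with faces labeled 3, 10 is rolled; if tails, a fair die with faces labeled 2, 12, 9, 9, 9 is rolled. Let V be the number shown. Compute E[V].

147/20

E[V | heads] = (3+10)/2 = 13/2.
E[V | tails] = (2+12+9+9+9)/5 = 41/5.
E[V] = (1/2)·(13/2) + (1/2)·(41/5) = 147/20.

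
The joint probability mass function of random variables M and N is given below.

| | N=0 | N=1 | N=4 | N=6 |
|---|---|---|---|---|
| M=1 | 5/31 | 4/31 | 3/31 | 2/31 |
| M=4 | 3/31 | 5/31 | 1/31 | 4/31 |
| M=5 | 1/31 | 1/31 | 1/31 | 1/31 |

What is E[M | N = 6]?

23/7

P(N = 6) = 7/31.
Σ M·P over the event = 1·(2/31) + 4·(4/31) + 5·(1/31) = 23/31.
E[M | N = 6] = (23/31) / (7/31) = 23/7.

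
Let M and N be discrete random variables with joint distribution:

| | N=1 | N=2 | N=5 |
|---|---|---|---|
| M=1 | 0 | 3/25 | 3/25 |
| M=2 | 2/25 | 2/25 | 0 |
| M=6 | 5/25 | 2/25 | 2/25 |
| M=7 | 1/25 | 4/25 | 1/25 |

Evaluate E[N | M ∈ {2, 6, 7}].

P(M ∈ {2, 6, 7}) = 19/25.
Σ N·P over the event = 1·(2/25) + 2·(2/25) + 1·(5/25) + 2·(2/25) + 5·(2/25) + 1·(1/25) + 2·(4/25) + 5·(1/25) = 39/25.
E[N | M ∈ {2, 6, 7}] = (39/25) / (19/25) = 39/19.

39/19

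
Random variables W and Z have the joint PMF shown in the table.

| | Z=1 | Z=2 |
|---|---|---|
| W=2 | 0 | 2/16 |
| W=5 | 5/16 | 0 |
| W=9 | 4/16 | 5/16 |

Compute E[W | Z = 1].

61/9

P(Z = 1) = 9/16.
Σ W·P over the event = 5·(5/16) + 9·(4/16) = 61/16.
E[W | Z = 1] = (61/16) / (9/16) = 61/9.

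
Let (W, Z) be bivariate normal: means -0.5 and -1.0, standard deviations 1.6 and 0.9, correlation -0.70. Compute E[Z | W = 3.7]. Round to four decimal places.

For a bivariate normal, E[Z | W=x] = μ_Z + ρ·(σ_Z/σ_W)·(x − μ_W).
E[Z | W=3.7] = -1.0 + (-0.70)·(0.9/1.6)·(3.7 − (-0.5)) = -1.0 + (-0.39375)·(4.2) = -2.6538.

-2.6538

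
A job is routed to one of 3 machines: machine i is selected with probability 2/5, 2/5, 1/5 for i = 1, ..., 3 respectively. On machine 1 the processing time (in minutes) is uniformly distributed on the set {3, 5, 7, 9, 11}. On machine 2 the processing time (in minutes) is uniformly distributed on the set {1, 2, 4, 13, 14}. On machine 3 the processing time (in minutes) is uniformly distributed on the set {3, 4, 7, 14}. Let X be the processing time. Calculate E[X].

173/25

E[X | machine 1] = (3+5+7+9+11)/5 = 7.
E[X | machine 2] = (1+2+4+13+14)/5 = 34/5.
E[X | machine 3] = (3+4+7+14)/4 = 7.
E[X] = (2/5)·(7) + (2/5)·(34/5) + (1/5)·(7) = 173/25.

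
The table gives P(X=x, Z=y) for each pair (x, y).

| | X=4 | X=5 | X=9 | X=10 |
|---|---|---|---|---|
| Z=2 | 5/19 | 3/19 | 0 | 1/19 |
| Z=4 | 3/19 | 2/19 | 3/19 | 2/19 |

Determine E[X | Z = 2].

P(Z = 2) = 9/19.
Σ X·P over the event = 4·(5/19) + 5·(3/19) + 10·(1/19) = 45/19.
E[X | Z = 2] = (45/19) / (9/19) = 5.

5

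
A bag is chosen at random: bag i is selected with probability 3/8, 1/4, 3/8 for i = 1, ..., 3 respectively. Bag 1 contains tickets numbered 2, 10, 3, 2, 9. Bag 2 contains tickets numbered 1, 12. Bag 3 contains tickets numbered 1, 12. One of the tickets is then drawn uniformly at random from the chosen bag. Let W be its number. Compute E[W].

E[W | bag 1] = (2+10+3+2+9)/5 = 26/5.
E[W | bag 2] = (1+12)/2 = 13/2.
E[W | bag 3] = (1+12)/2 = 13/2.
By the law of total expectation,
E[W] = (3/8)·(26/5) + (1/4)·(13/2) + (3/8)·(13/2) = 481/80.

481/80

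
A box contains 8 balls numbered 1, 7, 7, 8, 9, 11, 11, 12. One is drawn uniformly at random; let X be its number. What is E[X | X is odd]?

23/3

P(X is odd) = 3/4.
Σ over the event: 1·1/8 + 7·1/4 + 9·1/8 + 11·1/4 = 23/4.
E[X | X is odd] = (23/4) / (3/4) = 23/3.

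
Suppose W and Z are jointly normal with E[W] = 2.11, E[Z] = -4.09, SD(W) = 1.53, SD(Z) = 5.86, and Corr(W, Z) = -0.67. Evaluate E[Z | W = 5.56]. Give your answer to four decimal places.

-12.9432

E[Z | W=x] = μ_Z + ρ(σ_Z/σ_W)(x − μ_W) for jointly normal variables.
E[Z | W=5.56] = -4.09 + (-0.67)·(5.86/1.53)·(5.56 − (2.11)) = -4.09 + (-2.56614)·(3.45) = -12.9432.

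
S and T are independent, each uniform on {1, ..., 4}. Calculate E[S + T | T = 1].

7/2

Outcomes with T = 1: (1,1), (2,1), (3,1), (4,1), each with probability 1/16.
E[S + T | T = 1] = (2 + 3 + 4 + 5) / 4 = 7/2.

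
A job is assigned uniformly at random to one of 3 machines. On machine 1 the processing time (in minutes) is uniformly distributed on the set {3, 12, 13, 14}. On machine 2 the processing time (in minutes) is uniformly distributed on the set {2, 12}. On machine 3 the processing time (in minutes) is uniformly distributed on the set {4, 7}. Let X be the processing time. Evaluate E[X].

23/3

E[X | machine 1] = (3+12+13+14)/4 = 21/2.
E[X | machine 2] = (2+12)/2 = 7.
E[X | machine 3] = (4+7)/2 = 11/2.
E[X] = (1/3)·(21/2) + (1/3)·(7) + (1/3)·(11/2) = 23/3.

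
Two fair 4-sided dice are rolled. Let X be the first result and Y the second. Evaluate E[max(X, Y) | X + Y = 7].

Outcomes with X + Y = 7: (3,4), (4,3), each with probability 1/16.
E[max(X, Y) | X + Y = 7] = (4 + 4) / 2 = 4.

4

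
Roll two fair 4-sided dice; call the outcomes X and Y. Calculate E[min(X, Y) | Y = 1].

Outcomes with Y = 1: (1,1), (2,1), (3,1), (4,1), each with probability 1/16.
E[min(X, Y) | Y = 1] = (1 + 1 + 1 + 1) / 4 = 1.

1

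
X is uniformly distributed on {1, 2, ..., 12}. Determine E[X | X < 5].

5/2

Given X < 5, X is equally likely to be any of {1, 2, 3, 4}.
E[X | X < 5] = (1 + 2 + 3 + 4) / 4 = 5/2.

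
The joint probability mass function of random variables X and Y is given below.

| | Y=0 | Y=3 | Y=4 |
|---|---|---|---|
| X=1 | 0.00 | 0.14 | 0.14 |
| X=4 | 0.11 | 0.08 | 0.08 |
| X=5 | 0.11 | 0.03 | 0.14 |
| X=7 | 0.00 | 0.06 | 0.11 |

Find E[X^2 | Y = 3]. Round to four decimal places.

P(Y = 3) = 0.31.
Σ X^2·P over the event = 1·(0.14) + 16·(0.08) + 25·(0.03) + 49·(0.06) = 5.11.
E[X^2 | Y = 3] = (5.11) / (0.31) = 16.4839.

16.4839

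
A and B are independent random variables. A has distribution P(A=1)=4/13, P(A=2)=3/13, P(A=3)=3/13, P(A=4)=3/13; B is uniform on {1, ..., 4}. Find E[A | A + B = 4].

P(A + B = 4) = 5/26.
Summing A·P(x,y) over outcomes with A + B = 4 gives 19/52.
E[A | A + B = 4] = (19/52) / (5/26) = 19/10.

19/10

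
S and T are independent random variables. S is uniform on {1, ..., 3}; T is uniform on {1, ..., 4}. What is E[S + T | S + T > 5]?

Outcomes with S + T > 5: (2,4), (3,3), (3,4), each with probability 1/12.
E[S + T | S + T > 5] = (6 + 6 + 7) / 3 = 19/3.

19/3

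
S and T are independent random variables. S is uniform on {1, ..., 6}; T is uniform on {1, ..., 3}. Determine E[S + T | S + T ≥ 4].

P(S + T ≥ 4) = 5/6.
Summing (S+T)·P(x,y) over outcomes with S + T ≥ 4 gives 91/18.
E[S + T | S + T ≥ 4] = (91/18) / (5/6) = 91/15.

91/15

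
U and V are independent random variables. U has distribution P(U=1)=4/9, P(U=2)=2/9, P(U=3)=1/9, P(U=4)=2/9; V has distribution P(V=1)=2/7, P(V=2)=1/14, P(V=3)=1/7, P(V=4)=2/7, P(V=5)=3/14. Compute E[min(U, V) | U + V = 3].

P(U + V = 3) = 2/21.
Summing min(U,V)·P(x,y) over outcomes with U + V = 3 gives 2/21.
E[min(U, V) | U + V = 3] = (2/21) / (2/21) = 1.

1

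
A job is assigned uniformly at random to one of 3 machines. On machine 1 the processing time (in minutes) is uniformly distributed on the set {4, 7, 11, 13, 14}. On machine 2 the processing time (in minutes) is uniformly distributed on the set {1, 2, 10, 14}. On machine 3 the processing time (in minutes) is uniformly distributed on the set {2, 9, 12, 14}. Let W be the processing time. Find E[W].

E[W | machine 1] = (4+7+11+13+14)/5 = 49/5.
E[W | machine 2] = (1+2+10+14)/4 = 27/4.
E[W | machine 3] = (2+9+12+14)/4 = 37/4.
E[W] = (1/3)·(49/5) + (1/3)·(27/4) + (1/3)·(37/4) = 43/5.

43/5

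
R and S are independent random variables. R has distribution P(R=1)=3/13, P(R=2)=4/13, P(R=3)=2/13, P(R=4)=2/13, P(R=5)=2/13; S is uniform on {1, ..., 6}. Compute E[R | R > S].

P(R > S) = 11/39.
Summing R·P(x,y) over outcomes with R > S gives 14/13.
E[R | R > S] = (14/13) / (11/39) = 42/11.

42/11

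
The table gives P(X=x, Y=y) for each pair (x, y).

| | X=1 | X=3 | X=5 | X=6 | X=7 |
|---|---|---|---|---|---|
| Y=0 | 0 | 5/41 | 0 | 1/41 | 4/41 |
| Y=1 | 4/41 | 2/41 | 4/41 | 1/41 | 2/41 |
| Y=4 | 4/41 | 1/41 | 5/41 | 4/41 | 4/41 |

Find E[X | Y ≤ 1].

P(Y ≤ 1) = 23/41.
Σ X·P over the event = 1·(4/41) + 3·(5/41) + 3·(2/41) + 5·(4/41) + 6·(1/41) + 6·(1/41) + 7·(4/41) + 7·(2/41) = 99/41.
E[X | Y ≤ 1] = (99/41) / (23/41) = 99/23.

99/23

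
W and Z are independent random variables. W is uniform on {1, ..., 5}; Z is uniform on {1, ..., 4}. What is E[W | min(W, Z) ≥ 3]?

Outcomes with min(W, Z) ≥ 3: (3,3), (3,4), (4,3), (4,4), (5,3), (5,4), each with probability 1/20.
E[W | min(W, Z) ≥ 3] = (3 + 3 + 4 + 4 + 5 + 5) / 6 = 4.

4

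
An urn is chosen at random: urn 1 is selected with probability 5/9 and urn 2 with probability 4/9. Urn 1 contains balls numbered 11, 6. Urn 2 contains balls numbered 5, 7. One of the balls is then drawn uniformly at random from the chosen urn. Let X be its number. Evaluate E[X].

E[X | urn 1] = (11+6)/2 = 17/2.
E[X | urn 2] = (5+7)/2 = 6.
By the law of total expectation,
E[X] = (5/9)·(17/2) + (4/9)·(6) = 133/18.

133/18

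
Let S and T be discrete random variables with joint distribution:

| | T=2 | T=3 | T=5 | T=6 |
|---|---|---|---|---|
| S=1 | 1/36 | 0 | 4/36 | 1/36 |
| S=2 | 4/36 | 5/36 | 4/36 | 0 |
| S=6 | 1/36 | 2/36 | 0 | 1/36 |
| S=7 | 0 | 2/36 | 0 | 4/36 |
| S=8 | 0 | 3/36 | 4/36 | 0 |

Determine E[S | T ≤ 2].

P(T ≤ 2) = 1/6.
Σ S·P over the event = 1·(1/36) + 2·(4/36) + 6·(1/36) = 5/12.
E[S | T ≤ 2] = (5/12) / (1/6) = 5/2.

5/2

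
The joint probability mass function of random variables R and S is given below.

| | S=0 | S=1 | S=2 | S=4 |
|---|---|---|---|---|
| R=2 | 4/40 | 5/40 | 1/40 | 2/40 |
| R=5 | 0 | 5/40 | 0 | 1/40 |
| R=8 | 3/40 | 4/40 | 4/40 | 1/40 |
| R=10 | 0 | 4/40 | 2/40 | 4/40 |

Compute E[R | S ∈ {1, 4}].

P(S ∈ {1, 4}) = 13/20.
Summing R·P(R=x,S=y) over the conditioning event gives 41/10.
E[R | S ∈ {1, 4}] = (41/10) / (13/20) = 82/13.

82/13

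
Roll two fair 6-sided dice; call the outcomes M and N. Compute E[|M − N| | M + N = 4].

4/3

Outcomes with M + N = 4: (1,3), (2,2), (3,1), each with probability 1/36.
E[|M − N| | M + N = 4] = (2 + 0 + 2) / 3 = 4/3.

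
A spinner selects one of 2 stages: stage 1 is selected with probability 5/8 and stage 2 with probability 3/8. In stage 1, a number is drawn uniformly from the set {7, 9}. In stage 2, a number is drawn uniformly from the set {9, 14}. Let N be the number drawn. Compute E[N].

149/16

E[N | stage 1] = (7+9)/2 = 8.
E[N | stage 2] = (9+14)/2 = 23/2.
By the law of total expectation,
E[N] = (5/8)·(8) + (3/8)·(23/2) = 149/16.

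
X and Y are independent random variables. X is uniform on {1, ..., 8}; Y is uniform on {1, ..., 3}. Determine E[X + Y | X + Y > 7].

82/9

Outcomes with X + Y > 7: (5,3), (6,2), (6,3), (7,1), (7,2), (7,3), (8,1), (8,2), (8,3), each with probability 1/24.
E[X + Y | X + Y > 7] = (8 + 8 + 9 + 8 + 9 + 10 + 9 + 10 + 11) / 9 = 82/9.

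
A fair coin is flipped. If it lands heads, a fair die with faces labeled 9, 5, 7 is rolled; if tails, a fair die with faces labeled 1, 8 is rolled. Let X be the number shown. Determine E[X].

23/4

E[X | heads] = (9+5+7)/3 = 7.
E[X | tails] = (1+8)/2 = 9/2.
E[X] = (1/2)·(7) + (1/2)·(9/2) = 23/4.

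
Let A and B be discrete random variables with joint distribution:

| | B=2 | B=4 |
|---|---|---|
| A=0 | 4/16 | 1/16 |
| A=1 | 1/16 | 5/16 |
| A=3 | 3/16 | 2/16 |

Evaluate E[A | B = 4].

11/8

P(B = 4) = 1/2.
Σ A·P over the event = 0·(1/16) + 1·(5/16) + 3·(2/16) = 11/16.
E[A | B = 4] = (11/16) / (1/2) = 11/8.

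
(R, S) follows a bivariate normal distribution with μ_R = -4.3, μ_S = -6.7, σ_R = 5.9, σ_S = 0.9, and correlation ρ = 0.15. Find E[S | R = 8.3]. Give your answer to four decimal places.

E[S | R=x] = μ_S + ρ(σ_S/σ_R)(x − μ_R) for jointly normal variables.
E[S | R=8.3] = -6.7 + (0.15)·(0.9/5.9)·(8.3 − (-4.3)) = -6.7 + (0.022881)·(12.6) = -6.4117.

-6.4117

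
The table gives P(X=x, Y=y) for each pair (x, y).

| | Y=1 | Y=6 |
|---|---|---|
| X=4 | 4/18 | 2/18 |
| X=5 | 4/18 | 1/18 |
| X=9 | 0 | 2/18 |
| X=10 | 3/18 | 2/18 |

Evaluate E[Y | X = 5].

P(X = 5) = 5/18.
Σ Y·P over the event = 1·(4/18) + 6·(1/18) = 5/9.
E[Y | X = 5] = (5/9) / (5/18) = 2.

2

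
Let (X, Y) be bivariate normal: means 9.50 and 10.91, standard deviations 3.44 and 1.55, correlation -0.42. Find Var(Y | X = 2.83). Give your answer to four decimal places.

1.9787

The conditional variance in a bivariate normal is σ_Y²(1 − ρ²), independent of x.
Var(Y | X=2.83) = (1.55)²·(1 − (-0.42)²) = 2.4025·0.8236 = 1.9787.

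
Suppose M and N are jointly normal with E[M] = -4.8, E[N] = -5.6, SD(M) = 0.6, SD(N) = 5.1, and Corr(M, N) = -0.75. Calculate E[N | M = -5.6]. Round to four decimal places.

For a bivariate normal, E[N | M=x] = μ_N + ρ·(σ_N/σ_M)·(x − μ_M).
E[N | M=-5.6] = -5.6 + (-0.75)·(5.1/0.6)·(-5.6 − (-4.8)) = -5.6 + (-6.375)·(-0.8) = -0.5000.

-0.5000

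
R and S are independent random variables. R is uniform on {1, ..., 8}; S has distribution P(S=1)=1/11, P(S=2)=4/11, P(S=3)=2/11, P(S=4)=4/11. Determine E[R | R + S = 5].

P(R + S = 5) = 1/8.
Summing R·P(x,y) over outcomes with R + S = 5 gives 3/11.
E[R | R + S = 5] = (3/11) / (1/8) = 24/11.

24/11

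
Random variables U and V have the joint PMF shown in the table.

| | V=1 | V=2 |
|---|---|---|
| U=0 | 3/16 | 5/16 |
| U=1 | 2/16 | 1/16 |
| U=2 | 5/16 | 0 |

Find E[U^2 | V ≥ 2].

1/6

P(V ≥ 2) = 3/8.
Σ U^2·P over the event = 0·(5/16) + 1·(1/16) = 1/16.
E[U^2 | V ≥ 2] = (1/16) / (3/8) = 1/6.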